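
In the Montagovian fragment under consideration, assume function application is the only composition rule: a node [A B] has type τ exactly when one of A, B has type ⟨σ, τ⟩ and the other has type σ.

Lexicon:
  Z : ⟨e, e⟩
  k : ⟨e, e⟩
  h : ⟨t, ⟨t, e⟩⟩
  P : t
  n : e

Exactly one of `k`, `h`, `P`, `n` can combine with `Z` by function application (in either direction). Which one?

n

k : ⟨e, e⟩ — does not combine with Z.
h : ⟨t, ⟨t, e⟩⟩ — does not combine with Z.
P : t — does not combine with Z.
n — combines: Z : ⟨e, e⟩ takes n : e as argument, giving e.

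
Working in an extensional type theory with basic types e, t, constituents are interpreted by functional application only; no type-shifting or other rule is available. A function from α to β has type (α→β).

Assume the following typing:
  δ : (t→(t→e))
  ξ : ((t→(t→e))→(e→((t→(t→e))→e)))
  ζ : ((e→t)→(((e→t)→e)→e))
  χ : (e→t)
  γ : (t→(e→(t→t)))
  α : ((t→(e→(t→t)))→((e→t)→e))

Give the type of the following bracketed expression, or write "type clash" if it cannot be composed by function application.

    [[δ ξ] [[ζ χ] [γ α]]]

((t→(t→e))→e)

At [δ ξ], ξ : ((t→(t→e))→(e→((t→(t→e))→e))) takes δ : (t→(t→e)), giving (e→((t→(t→e))→e)).
At [ζ χ], ζ : ((e→t)→(((e→t)→e)→e)) takes χ : (e→t), giving (((e→t)→e)→e).
At [γ α], α : ((t→(e→(t→t)))→((e→t)→e)) takes γ : (t→(e→(t→t))), giving ((e→t)→e).
At [[ζ χ] [γ α]], [ζ χ] : (((e→t)→e)→e) takes [γ α] : ((e→t)→e), giving e.
At [[δ ξ] [[ζ χ] [γ α]]], [δ ξ] : (e→((t→(t→e))→e)) takes [[ζ χ] [γ α]] : e, giving ((t→(t→e))→e).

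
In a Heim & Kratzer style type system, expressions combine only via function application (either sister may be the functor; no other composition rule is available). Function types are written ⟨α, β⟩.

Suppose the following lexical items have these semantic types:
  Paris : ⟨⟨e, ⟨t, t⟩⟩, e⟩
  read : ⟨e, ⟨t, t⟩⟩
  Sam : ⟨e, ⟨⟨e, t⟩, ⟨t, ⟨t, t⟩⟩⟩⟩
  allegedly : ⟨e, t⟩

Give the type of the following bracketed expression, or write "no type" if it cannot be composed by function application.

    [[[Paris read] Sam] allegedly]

⟨t, ⟨t, t⟩⟩

[Paris read]: Paris is ⟨⟨e, ⟨t, t⟩⟩, e⟩, read is ⟨e, ⟨t, t⟩⟩; result e.
[[Paris read] Sam]: Sam is ⟨e, ⟨⟨e, t⟩, ⟨t, ⟨t, t⟩⟩⟩⟩, [Paris read] is e; result ⟨⟨e, t⟩, ⟨t, ⟨t, t⟩⟩⟩.
[[[Paris read] Sam] allegedly]: [[Paris read] Sam] is ⟨⟨e, t⟩, ⟨t, ⟨t, t⟩⟩⟩, allegedly is ⟨e, t⟩; result ⟨t, ⟨t, t⟩⟩.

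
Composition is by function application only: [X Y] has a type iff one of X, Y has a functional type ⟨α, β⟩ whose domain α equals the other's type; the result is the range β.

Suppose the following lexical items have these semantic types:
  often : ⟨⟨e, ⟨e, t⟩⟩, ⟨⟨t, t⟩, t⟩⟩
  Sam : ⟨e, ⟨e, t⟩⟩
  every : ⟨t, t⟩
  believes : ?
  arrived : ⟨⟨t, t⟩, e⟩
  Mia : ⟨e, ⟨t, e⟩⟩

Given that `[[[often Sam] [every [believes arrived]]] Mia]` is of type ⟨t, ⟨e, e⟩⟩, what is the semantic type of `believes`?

⟨⟨⟨t, t⟩, e⟩, ⟨⟨t, t⟩, ⟨⟨⟨t, t⟩, t⟩, ⟨⟨e, ⟨t, e⟩⟩, ⟨t, ⟨e, e⟩⟩⟩⟩⟩⟩

At [[[often Sam] [every [believes arrived]]] Mia] (required: ⟨t, ⟨e, e⟩⟩): Mia is ⟨e, ⟨t, e⟩⟩, which is not a function with range ⟨t, ⟨e, e⟩⟩; hence [[often Sam] [every [believes arrived]]] is the functor — type ⟨⟨e, ⟨t, e⟩⟩, ⟨t, ⟨e, e⟩⟩⟩.
At [[often Sam] [every [believes arrived]]] (required: ⟨⟨e, ⟨t, e⟩⟩, ⟨t, ⟨e, e⟩⟩⟩): [often Sam] is ⟨⟨t, t⟩, t⟩, which is not a function with range ⟨⟨e, ⟨t, e⟩⟩, ⟨t, ⟨e, e⟩⟩⟩; hence [every [believes arrived]] is the functor — type ⟨⟨⟨t, t⟩, t⟩, ⟨⟨e, ⟨t, e⟩⟩, ⟨t, ⟨e, e⟩⟩⟩⟩.
At [every [believes arrived]] (required: ⟨⟨⟨t, t⟩, t⟩, ⟨⟨e, ⟨t, e⟩⟩, ⟨t, ⟨e, e⟩⟩⟩⟩): every is ⟨t, t⟩, which is not a function with range ⟨⟨⟨t, t⟩, t⟩, ⟨⟨e, ⟨t, e⟩⟩, ⟨t, ⟨e, e⟩⟩⟩⟩; hence [believes arrived] is the functor — type ⟨⟨t, t⟩, ⟨⟨⟨t, t⟩, t⟩, ⟨⟨e, ⟨t, e⟩⟩, ⟨t, ⟨e, e⟩⟩⟩⟩⟩.
At [believes arrived] (required: ⟨⟨t, t⟩, ⟨⟨⟨t, t⟩, t⟩, ⟨⟨e, ⟨t, e⟩⟩, ⟨t, ⟨e, e⟩⟩⟩⟩⟩): arrived is ⟨⟨t, t⟩, e⟩, which is not a function with range ⟨⟨t, t⟩, ⟨⟨⟨t, t⟩, t⟩, ⟨⟨e, ⟨t, e⟩⟩, ⟨t, ⟨e, e⟩⟩⟩⟩⟩; hence believes is the functor — type ⟨⟨⟨t, t⟩, e⟩, ⟨⟨t, t⟩, ⟨⟨⟨t, t⟩, t⟩, ⟨⟨e, ⟨t, e⟩⟩, ⟨t, ⟨e, e⟩⟩⟩⟩⟩⟩.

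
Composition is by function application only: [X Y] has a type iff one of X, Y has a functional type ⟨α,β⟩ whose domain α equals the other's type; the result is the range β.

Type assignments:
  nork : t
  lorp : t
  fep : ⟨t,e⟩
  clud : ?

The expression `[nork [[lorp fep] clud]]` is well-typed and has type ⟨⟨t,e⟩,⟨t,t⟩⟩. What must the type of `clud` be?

⟨e,⟨t,⟨⟨t,e⟩,⟨t,t⟩⟩⟩⟩

[nork [[lorp fep] clud]] must have type ⟨⟨t,e⟩,⟨t,t⟩⟩. The sister nork has type t; that is not a function onto ⟨⟨t,e⟩,⟨t,t⟩⟩, so [[lorp fep] clud] must be the functor, of type ⟨t,⟨⟨t,e⟩,⟨t,t⟩⟩⟩.
[[lorp fep] clud] must have type ⟨t,⟨⟨t,e⟩,⟨t,t⟩⟩⟩. The sister [lorp fep] has type e; that is not a function onto ⟨t,⟨⟨t,e⟩,⟨t,t⟩⟩⟩, so clud must be the functor, of type ⟨e,⟨t,⟨⟨t,e⟩,⟨t,t⟩⟩⟩⟩.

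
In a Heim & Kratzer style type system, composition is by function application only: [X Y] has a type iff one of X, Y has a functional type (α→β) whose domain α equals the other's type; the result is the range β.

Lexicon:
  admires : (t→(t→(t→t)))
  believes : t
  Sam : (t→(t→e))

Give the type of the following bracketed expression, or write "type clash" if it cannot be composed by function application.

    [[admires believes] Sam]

[admires believes]: (t→(t→(t→t))) applied to t yields (t→(t→t)).
At [[admires believes] Sam]: neither (t→(t→t)) nor (t→(t→e)) can take the other as argument; the node is ill-typed.

type clash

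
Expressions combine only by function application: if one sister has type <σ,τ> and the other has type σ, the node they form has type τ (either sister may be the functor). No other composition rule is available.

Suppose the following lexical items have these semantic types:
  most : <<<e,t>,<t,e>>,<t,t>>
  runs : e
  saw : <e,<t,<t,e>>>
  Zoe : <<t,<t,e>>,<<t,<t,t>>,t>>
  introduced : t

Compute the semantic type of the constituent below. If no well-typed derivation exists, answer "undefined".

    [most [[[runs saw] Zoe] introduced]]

[runs saw] — saw of type <e,<t,<t,e>>> combines with runs of type e: type <t,<t,e>>.
[[runs saw] Zoe] — Zoe of type <<t,<t,e>>,<<t,<t,t>>,t>> combines with [runs saw] of type <t,<t,e>>: type <<t,<t,t>>,t>.
[[[runs saw] Zoe] introduced]: <<t,<t,t>>,t> and t cannot combine by function application — type clash.

undefined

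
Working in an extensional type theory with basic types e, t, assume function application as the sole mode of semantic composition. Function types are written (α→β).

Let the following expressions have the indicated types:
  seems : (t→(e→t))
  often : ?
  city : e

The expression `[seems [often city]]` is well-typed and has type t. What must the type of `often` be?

(e→((t→(e→t))→t))

[seems [often city]] is required to be t. seems : (t→(e→t)) cannot yield t as functor, so [often city] : ((t→(e→t))→t).
[often city] is required to be ((t→(e→t))→t). city : e cannot yield ((t→(e→t))→t) as functor, so often : (e→((t→(e→t))→t)).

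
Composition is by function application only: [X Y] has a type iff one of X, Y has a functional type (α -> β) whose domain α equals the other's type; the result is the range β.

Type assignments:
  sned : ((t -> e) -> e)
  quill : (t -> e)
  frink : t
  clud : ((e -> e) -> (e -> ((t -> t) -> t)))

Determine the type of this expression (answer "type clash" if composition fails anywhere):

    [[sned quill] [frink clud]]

type clash

[sned quill]: sned is ((t -> e) -> e), quill is (t -> e); result e.
At [frink clud]: neither t nor ((e -> e) -> (e -> ((t -> t) -> t))) can take the other as argument; the node is ill-typed.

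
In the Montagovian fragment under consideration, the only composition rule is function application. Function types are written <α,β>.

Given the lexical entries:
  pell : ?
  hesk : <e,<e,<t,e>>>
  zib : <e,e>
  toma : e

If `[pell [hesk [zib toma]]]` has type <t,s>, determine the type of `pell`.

<<e,<t,e>>,<t,s>>

For [pell [hesk [zib toma]]] to have type <t,s> with [hesk [zib toma]] of type <e,<t,e>>, pell must be the function: pell : <<e,<t,e>>,<t,s>>.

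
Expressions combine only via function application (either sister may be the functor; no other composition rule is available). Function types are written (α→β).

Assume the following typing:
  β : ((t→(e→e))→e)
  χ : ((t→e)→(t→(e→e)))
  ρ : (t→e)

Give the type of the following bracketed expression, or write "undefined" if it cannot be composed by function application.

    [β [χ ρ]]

At [χ ρ], χ : ((t→e)→(t→(e→e))) takes ρ : (t→e), giving (t→(e→e)).
At [β [χ ρ]], β : ((t→(e→e))→e) takes [χ ρ] : (t→(e→e)), giving e.

e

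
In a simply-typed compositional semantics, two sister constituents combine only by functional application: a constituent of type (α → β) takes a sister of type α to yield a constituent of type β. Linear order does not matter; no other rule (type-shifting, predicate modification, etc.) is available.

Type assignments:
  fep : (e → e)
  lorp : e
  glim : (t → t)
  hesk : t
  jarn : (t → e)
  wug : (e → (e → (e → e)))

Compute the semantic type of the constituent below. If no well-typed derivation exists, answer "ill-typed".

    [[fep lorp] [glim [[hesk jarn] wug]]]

[fep lorp] — fep of type (e → e) combines with lorp of type e: type e.
[hesk jarn] — jarn of type (t → e) combines with hesk of type t: type e.
[[hesk jarn] wug] — wug of type (e → (e → (e → e))) combines with [hesk jarn] of type e: type (e → (e → e)).
[glim [[hesk jarn] wug]]: (t → t) and (e → (e → e)) cannot combine by function application — type clash.

ill-typed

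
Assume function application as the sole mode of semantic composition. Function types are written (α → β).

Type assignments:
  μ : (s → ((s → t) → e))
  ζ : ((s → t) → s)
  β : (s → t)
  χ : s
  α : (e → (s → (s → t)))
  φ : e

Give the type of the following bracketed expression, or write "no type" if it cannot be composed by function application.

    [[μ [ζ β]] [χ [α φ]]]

e

[ζ β] — ζ of type ((s → t) → s) combines with β of type (s → t): type s.
[μ [ζ β]] — μ of type (s → ((s → t) → e)) combines with [ζ β] of type s: type ((s → t) → e).
[α φ] — α of type (e → (s → (s → t))) combines with φ of type e: type (s → (s → t)).
[χ [α φ]] — [α φ] of type (s → (s → t)) combines with χ of type s: type (s → t).
[[μ [ζ β]] [χ [α φ]]] — [μ [ζ β]] of type ((s → t) → e) combines with [χ [α φ]] of type (s → t): type e.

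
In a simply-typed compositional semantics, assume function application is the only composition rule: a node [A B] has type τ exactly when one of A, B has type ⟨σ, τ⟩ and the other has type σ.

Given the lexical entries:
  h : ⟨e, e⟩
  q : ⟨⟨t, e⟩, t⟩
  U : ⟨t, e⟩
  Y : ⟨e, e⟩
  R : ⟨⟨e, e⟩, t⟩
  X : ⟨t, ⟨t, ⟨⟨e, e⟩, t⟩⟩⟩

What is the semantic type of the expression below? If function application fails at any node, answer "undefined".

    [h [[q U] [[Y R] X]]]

t

[q U]: q is ⟨⟨t, e⟩, t⟩, U is ⟨t, e⟩; result t.
[Y R]: R is ⟨⟨e, e⟩, t⟩, Y is ⟨e, e⟩; result t.
[[Y R] X]: X is ⟨t, ⟨t, ⟨⟨e, e⟩, t⟩⟩⟩, [Y R] is t; result ⟨t, ⟨⟨e, e⟩, t⟩⟩.
[[q U] [[Y R] X]]: [[Y R] X] is ⟨t, ⟨⟨e, e⟩, t⟩⟩, [q U] is t; result ⟨⟨e, e⟩, t⟩.
[h [[q U] [[Y R] X]]]: [[q U] [[Y R] X]] is ⟨⟨e, e⟩, t⟩, h is ⟨e, e⟩; result t.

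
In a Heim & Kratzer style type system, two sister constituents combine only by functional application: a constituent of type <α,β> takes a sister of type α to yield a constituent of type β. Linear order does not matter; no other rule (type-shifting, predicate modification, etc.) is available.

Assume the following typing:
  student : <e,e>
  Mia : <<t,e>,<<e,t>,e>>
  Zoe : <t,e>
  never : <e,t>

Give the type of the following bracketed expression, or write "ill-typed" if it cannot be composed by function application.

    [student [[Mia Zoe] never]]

e

[Mia Zoe]: functor Mia : <<t,e>,<<e,t>,e>>, argument Zoe : <t,e>; result <<e,t>,e>.
[[Mia Zoe] never]: functor [Mia Zoe] : <<e,t>,e>, argument never : <e,t>; result e.
[student [[Mia Zoe] never]]: functor student : <e,e>, argument [[Mia Zoe] never] : e; result e.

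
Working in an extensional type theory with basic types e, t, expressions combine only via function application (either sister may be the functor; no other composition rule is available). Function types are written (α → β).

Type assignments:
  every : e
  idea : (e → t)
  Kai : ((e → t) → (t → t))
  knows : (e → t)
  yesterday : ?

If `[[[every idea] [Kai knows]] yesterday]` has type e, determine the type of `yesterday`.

[[[every idea] [Kai knows]] yesterday] is required to be e. [[every idea] [Kai knows]] : t cannot yield e as functor, so yesterday : (t → e).

(t → e)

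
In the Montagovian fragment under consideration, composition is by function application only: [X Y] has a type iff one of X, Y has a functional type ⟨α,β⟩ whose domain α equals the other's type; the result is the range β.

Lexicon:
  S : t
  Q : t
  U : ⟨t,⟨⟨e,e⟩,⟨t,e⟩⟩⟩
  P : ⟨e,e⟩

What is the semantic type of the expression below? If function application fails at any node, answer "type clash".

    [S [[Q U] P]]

[Q U]: ⟨t,⟨⟨e,e⟩,⟨t,e⟩⟩⟩ applied to t yields ⟨⟨e,e⟩,⟨t,e⟩⟩.
[[Q U] P]: ⟨⟨e,e⟩,⟨t,e⟩⟩ applied to ⟨e,e⟩ yields ⟨t,e⟩.
[S [[Q U] P]]: ⟨t,e⟩ applied to t yields e.

e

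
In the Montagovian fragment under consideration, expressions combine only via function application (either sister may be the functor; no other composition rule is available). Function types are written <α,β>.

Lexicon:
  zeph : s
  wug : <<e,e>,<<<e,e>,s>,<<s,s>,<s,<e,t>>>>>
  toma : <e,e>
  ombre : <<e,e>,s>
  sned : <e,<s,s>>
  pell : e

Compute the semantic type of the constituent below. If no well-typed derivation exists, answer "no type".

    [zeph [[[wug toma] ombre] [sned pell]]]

<e,t>

[wug toma]: <<e,e>,<<<e,e>,s>,<<s,s>,<s,<e,t>>>>> applied to <e,e> yields <<<e,e>,s>,<<s,s>,<s,<e,t>>>>.
[[wug toma] ombre]: <<<e,e>,s>,<<s,s>,<s,<e,t>>>> applied to <<e,e>,s> yields <<s,s>,<s,<e,t>>>.
[sned pell]: <e,<s,s>> applied to e yields <s,s>.
[[[wug toma] ombre] [sned pell]]: <<s,s>,<s,<e,t>>> applied to <s,s> yields <s,<e,t>>.
[zeph [[[wug toma] ombre] [sned pell]]]: <s,<e,t>> applied to s yields <e,t>.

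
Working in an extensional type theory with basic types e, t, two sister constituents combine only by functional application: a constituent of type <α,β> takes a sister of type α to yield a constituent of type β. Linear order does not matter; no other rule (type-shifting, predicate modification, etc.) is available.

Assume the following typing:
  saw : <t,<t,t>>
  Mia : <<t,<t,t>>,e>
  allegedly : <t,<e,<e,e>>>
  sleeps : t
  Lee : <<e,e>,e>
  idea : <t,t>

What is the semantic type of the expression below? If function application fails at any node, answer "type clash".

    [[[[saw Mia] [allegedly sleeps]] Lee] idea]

[saw Mia]: functor Mia : <<t,<t,t>>,e>, argument saw : <t,<t,t>>; result e.
[allegedly sleeps]: functor allegedly : <t,<e,<e,e>>>, argument sleeps : t; result <e,<e,e>>.
[[saw Mia] [allegedly sleeps]]: functor [allegedly sleeps] : <e,<e,e>>, argument [saw Mia] : e; result <e,e>.
[[[saw Mia] [allegedly sleeps]] Lee]: functor Lee : <<e,e>,e>, argument [[saw Mia] [allegedly sleeps]] : <e,e>; result e.
[[[[saw Mia] [allegedly sleeps]] Lee] idea]: e and <t,t> cannot combine by function application — type clash.

type clash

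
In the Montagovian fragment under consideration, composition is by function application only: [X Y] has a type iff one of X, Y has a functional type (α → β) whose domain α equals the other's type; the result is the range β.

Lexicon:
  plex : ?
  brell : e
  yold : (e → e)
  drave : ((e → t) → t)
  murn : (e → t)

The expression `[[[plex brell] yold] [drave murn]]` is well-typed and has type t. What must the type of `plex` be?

(e → ((e → e) → (t → t)))

At [[[plex brell] yold] [drave murn]] (required: t): [drave murn] is t, which is not a function with range t; hence [[plex brell] yold] is the functor — type (t → t).
At [[plex brell] yold] (required: (t → t)): yold is (e → e), which is not a function with range (t → t); hence [plex brell] is the functor — type ((e → e) → (t → t)).
At [plex brell] (required: ((e → e) → (t → t))): brell is e, which is not a function with range ((e → e) → (t → t)); hence plex is the functor — type (e → ((e → e) → (t → t))).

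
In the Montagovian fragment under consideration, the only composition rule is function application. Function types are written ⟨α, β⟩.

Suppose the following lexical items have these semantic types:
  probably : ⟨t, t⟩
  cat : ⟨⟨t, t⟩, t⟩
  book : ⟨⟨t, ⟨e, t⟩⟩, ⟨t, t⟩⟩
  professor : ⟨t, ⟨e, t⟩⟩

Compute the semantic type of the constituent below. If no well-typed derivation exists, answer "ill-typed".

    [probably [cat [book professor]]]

[book professor]: ⟨⟨t, ⟨e, t⟩⟩, ⟨t, t⟩⟩ applied to ⟨t, ⟨e, t⟩⟩ yields ⟨t, t⟩.
[cat [book professor]]: ⟨⟨t, t⟩, t⟩ applied to ⟨t, t⟩ yields t.
[probably [cat [book professor]]]: ⟨t, t⟩ applied to t yields t.

t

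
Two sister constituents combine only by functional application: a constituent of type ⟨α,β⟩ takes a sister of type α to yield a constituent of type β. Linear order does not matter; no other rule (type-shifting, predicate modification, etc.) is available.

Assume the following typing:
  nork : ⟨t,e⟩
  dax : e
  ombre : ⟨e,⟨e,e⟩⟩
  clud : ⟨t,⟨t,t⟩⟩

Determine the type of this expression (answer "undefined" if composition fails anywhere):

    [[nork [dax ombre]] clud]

[dax ombre]: ⟨e,⟨e,e⟩⟩ applied to e yields ⟨e,e⟩.
[nork [dax ombre]]: ⟨t,e⟩ with ⟨e,e⟩ — neither is a function whose domain matches the other; composition fails here.

undefined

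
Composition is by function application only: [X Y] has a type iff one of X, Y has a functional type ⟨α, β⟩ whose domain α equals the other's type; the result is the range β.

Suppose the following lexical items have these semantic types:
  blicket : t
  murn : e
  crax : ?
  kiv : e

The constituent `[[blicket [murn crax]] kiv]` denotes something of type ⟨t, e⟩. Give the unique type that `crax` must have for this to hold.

[[blicket [murn crax]] kiv] is required to be ⟨t, e⟩. kiv : e cannot yield ⟨t, e⟩ as functor, so [blicket [murn crax]] : ⟨e, ⟨t, e⟩⟩.
[blicket [murn crax]] is required to be ⟨e, ⟨t, e⟩⟩. blicket : t cannot yield ⟨e, ⟨t, e⟩⟩ as functor, so [murn crax] : ⟨t, ⟨e, ⟨t, e⟩⟩⟩.
[murn crax] is required to be ⟨t, ⟨e, ⟨t, e⟩⟩⟩. murn : e cannot yield ⟨t, ⟨e, ⟨t, e⟩⟩⟩ as functor, so crax : ⟨e, ⟨t, ⟨e, ⟨t, e⟩⟩⟩⟩.

⟨e, ⟨t, ⟨e, ⟨t, e⟩⟩⟩⟩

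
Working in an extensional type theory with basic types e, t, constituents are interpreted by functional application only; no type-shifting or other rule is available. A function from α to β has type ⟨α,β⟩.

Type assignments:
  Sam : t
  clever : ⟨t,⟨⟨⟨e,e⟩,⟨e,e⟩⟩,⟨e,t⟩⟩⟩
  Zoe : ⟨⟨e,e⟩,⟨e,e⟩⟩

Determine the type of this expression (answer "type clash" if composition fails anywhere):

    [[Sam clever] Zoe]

[Sam clever]: functor clever : ⟨t,⟨⟨⟨e,e⟩,⟨e,e⟩⟩,⟨e,t⟩⟩⟩, argument Sam : t; result ⟨⟨⟨e,e⟩,⟨e,e⟩⟩,⟨e,t⟩⟩.
[[Sam clever] Zoe]: functor [Sam clever] : ⟨⟨⟨e,e⟩,⟨e,e⟩⟩,⟨e,t⟩⟩, argument Zoe : ⟨⟨e,e⟩,⟨e,e⟩⟩; result ⟨e,t⟩.

⟨e,t⟩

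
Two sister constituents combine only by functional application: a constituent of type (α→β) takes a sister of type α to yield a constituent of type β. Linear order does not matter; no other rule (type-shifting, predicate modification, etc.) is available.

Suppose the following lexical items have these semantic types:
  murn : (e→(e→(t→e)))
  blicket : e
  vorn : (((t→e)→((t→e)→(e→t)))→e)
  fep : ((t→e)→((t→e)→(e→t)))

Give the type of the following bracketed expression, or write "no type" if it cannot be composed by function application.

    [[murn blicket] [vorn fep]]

[murn blicket]: murn is (e→(e→(t→e))), blicket is e; result (e→(t→e)).
[vorn fep]: vorn is (((t→e)→((t→e)→(e→t)))→e), fep is ((t→e)→((t→e)→(e→t))); result e.
[[murn blicket] [vorn fep]]: [murn blicket] is (e→(t→e)), [vorn fep] is e; result (t→e).

(t→e)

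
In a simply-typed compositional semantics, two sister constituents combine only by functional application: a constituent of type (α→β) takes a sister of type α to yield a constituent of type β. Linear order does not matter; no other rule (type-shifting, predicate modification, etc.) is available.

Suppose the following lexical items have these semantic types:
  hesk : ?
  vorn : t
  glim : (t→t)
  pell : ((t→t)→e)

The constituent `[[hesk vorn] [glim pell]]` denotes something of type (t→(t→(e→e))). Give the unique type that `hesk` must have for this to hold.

(t→(e→(t→(t→(e→e)))))

At [[hesk vorn] [glim pell]] (required: (t→(t→(e→e)))): [glim pell] is e, which is not a function with range (t→(t→(e→e))); hence [hesk vorn] is the functor — type (e→(t→(t→(e→e)))).
At [hesk vorn] (required: (e→(t→(t→(e→e))))): vorn is t, which is not a function with range (e→(t→(t→(e→e)))); hence hesk is the functor — type (t→(e→(t→(t→(e→e))))).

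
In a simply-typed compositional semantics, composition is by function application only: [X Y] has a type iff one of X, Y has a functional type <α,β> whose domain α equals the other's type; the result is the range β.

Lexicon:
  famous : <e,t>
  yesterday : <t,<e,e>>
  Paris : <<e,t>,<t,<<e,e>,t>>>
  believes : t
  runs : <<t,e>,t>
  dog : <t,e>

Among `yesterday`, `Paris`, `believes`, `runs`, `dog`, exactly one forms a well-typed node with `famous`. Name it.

yesterday : <t,<e,e>> — no; famous wants e, and yesterday wants t.
Paris — combines: Paris : <<e,t>,<t,<<e,e>,t>>> takes famous : <e,t> as argument, giving <t,<<e,e>,t>>.
believes : t — no; famous wants e, and believes wants nothing (atomic).
runs : <<t,e>,t> — no; famous wants e, and runs wants <t,e>.
dog : <t,e> — no; famous wants e, and dog wants t.

Paris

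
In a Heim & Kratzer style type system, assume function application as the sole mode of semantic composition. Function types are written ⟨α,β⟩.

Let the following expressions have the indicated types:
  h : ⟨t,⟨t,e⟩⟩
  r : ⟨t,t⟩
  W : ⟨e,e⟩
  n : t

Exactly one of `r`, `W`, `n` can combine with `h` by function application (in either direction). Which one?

r : ⟨t,t⟩ — h needs t; r needs t; neither fits.
W : ⟨e,e⟩ — h needs t; W needs e; neither fits.
n — combines: h : ⟨t,⟨t,e⟩⟩ takes n : t as argument, giving ⟨t,e⟩.

n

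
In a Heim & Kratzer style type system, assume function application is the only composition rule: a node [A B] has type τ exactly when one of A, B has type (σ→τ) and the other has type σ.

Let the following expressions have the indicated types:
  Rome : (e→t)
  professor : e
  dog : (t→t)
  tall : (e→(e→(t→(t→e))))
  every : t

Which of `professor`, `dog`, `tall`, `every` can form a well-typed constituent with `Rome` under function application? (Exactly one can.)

professor

professor — combines: Rome : (e→t) takes professor : e as argument, giving t.
dog : (t→t) — no; Rome wants e, and dog wants t.
tall : (e→(e→(t→(t→e)))) — no; Rome wants e, and tall wants e.
every : t — no; Rome wants e, and every wants nothing (atomic).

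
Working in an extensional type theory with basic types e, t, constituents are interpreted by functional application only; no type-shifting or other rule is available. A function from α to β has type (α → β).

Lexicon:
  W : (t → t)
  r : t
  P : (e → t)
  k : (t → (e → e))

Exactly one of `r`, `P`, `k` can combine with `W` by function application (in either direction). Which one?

r — combines: W : (t → t) takes r : t as argument, giving t.
P : (e → t) — W needs t; P needs e; neither fits.
k : (t → (e → e)) — W needs t; k needs t; neither fits.

r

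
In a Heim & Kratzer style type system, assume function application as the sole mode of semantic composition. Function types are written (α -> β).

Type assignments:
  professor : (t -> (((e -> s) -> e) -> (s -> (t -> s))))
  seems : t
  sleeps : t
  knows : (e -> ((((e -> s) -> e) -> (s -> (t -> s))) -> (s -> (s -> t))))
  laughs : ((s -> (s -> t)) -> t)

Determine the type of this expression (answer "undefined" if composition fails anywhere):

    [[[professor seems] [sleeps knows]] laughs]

[professor seems]: functor professor : (t -> (((e -> s) -> e) -> (s -> (t -> s)))), argument seems : t; result (((e -> s) -> e) -> (s -> (t -> s))).
At [sleeps knows]: neither t nor (e -> ((((e -> s) -> e) -> (s -> (t -> s))) -> (s -> (s -> t)))) can take the other as argument; the node is ill-typed.

undefined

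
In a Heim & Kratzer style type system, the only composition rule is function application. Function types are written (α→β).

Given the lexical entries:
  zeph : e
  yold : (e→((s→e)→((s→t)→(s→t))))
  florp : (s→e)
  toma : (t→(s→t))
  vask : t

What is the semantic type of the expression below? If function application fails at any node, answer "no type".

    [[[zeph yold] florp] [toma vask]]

[zeph yold]: (e→((s→e)→((s→t)→(s→t)))) applied to e yields ((s→e)→((s→t)→(s→t))).
[[zeph yold] florp]: ((s→e)→((s→t)→(s→t))) applied to (s→e) yields ((s→t)→(s→t)).
[toma vask]: (t→(s→t)) applied to t yields (s→t).
[[[zeph yold] florp] [toma vask]]: ((s→t)→(s→t)) applied to (s→t) yields (s→t).

(s→t)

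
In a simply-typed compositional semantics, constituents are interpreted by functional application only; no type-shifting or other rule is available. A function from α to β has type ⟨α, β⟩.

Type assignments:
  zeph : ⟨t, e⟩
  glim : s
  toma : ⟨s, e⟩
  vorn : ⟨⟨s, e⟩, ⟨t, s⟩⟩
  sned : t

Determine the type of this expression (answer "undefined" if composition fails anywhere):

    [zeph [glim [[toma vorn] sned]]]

undefined

[toma vorn]: ⟨⟨s, e⟩, ⟨t, s⟩⟩ applied to ⟨s, e⟩ yields ⟨t, s⟩.
[[toma vorn] sned]: ⟨t, s⟩ applied to t yields s.
At [glim [[toma vorn] sned]]: neither s nor s can take the other as argument; the node is ill-typed.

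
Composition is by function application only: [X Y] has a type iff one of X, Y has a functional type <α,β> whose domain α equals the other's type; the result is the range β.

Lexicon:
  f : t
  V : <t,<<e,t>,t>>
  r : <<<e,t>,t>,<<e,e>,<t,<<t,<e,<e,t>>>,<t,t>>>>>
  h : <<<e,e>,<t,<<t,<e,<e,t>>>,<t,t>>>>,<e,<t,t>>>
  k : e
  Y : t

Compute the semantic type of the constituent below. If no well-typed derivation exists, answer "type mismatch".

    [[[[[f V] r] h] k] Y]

[f V]: functor V : <t,<<e,t>,t>>, argument f : t; result <<e,t>,t>.
[[f V] r]: functor r : <<<e,t>,t>,<<e,e>,<t,<<t,<e,<e,t>>>,<t,t>>>>>, argument [f V] : <<e,t>,t>; result <<e,e>,<t,<<t,<e,<e,t>>>,<t,t>>>>.
[[[f V] r] h]: functor h : <<<e,e>,<t,<<t,<e,<e,t>>>,<t,t>>>>,<e,<t,t>>>, argument [[f V] r] : <<e,e>,<t,<<t,<e,<e,t>>>,<t,t>>>>; result <e,<t,t>>.
[[[[f V] r] h] k]: functor [[[f V] r] h] : <e,<t,t>>, argument k : e; result <t,t>.
[[[[[f V] r] h] k] Y]: functor [[[[f V] r] h] k] : <t,t>, argument Y : t; result t.

t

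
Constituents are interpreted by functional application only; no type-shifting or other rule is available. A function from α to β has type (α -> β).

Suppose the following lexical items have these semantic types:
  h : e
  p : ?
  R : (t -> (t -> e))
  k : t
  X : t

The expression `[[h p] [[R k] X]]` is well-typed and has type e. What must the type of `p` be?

At [[h p] [[R k] X]] (required: e): [[R k] X] is e, which is not a function with range e; hence [h p] is the functor — type (e -> e).
At [h p] (required: (e -> e)): h is e, which is not a function with range (e -> e); hence p is the functor — type (e -> (e -> e)).

(e -> (e -> e))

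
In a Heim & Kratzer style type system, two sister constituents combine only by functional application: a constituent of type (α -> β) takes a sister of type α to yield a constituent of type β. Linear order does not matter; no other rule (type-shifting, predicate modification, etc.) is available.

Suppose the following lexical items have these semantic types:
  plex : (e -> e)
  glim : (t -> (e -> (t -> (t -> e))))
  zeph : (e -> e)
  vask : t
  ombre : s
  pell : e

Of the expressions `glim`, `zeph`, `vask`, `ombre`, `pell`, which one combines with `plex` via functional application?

pell

glim : (t -> (e -> (t -> (t -> e)))) — plex needs e; glim needs t; neither fits.
zeph : (e -> e) — plex needs e; zeph needs e; neither fits.
vask : t — plex needs e; vask needs nothing (atomic); neither fits.
ombre : s — plex needs e; ombre needs nothing (atomic); neither fits.
pell — combines: plex : (e -> e) takes pell : e as argument, giving e.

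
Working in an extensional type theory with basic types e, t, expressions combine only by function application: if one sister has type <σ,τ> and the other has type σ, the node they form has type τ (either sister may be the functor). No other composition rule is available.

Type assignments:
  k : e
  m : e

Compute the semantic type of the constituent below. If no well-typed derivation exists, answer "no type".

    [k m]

At [k m]: neither e nor e can take the other as argument; the node is ill-typed.

no type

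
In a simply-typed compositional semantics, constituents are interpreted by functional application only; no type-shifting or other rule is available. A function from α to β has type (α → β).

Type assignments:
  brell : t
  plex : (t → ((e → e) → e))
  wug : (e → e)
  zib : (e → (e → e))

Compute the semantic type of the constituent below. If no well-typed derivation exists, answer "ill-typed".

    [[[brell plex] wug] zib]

(e → e)

[brell plex]: plex is (t → ((e → e) → e)), brell is t; result ((e → e) → e).
[[brell plex] wug]: [brell plex] is ((e → e) → e), wug is (e → e); result e.
[[[brell plex] wug] zib]: zib is (e → (e → e)), [[brell plex] wug] is e; result (e → e).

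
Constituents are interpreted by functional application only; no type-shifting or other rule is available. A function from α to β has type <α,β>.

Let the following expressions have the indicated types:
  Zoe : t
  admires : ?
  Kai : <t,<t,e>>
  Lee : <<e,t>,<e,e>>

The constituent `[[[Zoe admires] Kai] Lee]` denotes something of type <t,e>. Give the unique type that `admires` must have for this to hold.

For [[[Zoe admires] Kai] Lee] to have type <t,e> with Lee of type <<e,t>,<e,e>>, [[Zoe admires] Kai] must be the function: [[Zoe admires] Kai] : <<<e,t>,<e,e>>,<t,e>>.
For [[Zoe admires] Kai] to have type <<<e,t>,<e,e>>,<t,e>> with Kai of type <t,<t,e>>, [Zoe admires] must be the function: [Zoe admires] : <<t,<t,e>>,<<<e,t>,<e,e>>,<t,e>>>.
For [Zoe admires] to have type <<t,<t,e>>,<<<e,t>,<e,e>>,<t,e>>> with Zoe of type t, admires must be the function: admires : <t,<<t,<t,e>>,<<<e,t>,<e,e>>,<t,e>>>>.

<t,<<t,<t,e>>,<<<e,t>,<e,e>>,<t,e>>>>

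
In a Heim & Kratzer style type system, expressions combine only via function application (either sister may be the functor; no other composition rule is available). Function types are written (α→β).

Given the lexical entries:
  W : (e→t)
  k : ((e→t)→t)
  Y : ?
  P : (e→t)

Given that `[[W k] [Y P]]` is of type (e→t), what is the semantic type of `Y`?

((e→t)→(t→(e→t)))

At [[W k] [Y P]] (required: (e→t)): [W k] is t, which is not a function with range (e→t); hence [Y P] is the functor — type (t→(e→t)).
At [Y P] (required: (t→(e→t))): P is (e→t), which is not a function with range (t→(e→t)); hence Y is the functor — type ((e→t)→(t→(e→t))).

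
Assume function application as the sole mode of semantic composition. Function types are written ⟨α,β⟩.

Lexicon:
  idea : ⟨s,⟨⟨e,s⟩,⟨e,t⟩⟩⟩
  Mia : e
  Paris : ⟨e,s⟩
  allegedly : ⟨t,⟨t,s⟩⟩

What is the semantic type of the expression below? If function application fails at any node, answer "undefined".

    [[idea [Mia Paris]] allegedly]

undefined

[Mia Paris]: ⟨e,s⟩ applied to e yields s.
[idea [Mia Paris]]: ⟨s,⟨⟨e,s⟩,⟨e,t⟩⟩⟩ applied to s yields ⟨⟨e,s⟩,⟨e,t⟩⟩.
[[idea [Mia Paris]] allegedly]: ⟨⟨e,s⟩,⟨e,t⟩⟩ with ⟨t,⟨t,s⟩⟩ — neither is a function whose domain matches the other; composition fails here.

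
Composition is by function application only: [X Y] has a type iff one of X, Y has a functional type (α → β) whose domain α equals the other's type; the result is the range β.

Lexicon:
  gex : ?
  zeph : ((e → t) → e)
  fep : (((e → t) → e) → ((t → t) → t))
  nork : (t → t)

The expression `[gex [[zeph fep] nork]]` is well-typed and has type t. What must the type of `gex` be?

At [gex [[zeph fep] nork]] (required: t): [[zeph fep] nork] is t, which is not a function with range t; hence gex is the functor — type (t → t).

(t → t)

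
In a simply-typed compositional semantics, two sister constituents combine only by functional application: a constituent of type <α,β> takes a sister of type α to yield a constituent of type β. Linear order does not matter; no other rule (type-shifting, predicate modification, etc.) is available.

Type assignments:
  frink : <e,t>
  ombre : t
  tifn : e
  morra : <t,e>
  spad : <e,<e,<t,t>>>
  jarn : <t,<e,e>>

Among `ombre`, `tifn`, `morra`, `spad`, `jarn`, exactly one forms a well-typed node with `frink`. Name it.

tifn

ombre : t — no; frink wants e, and ombre wants nothing (atomic).
tifn — combines: frink : <e,t> takes tifn : e as argument, giving t.
morra : <t,e> — no; frink wants e, and morra wants t.
spad : <e,<e,<t,t>>> — no; frink wants e, and spad wants e.
jarn : <t,<e,e>> — no; frink wants e, and jarn wants t.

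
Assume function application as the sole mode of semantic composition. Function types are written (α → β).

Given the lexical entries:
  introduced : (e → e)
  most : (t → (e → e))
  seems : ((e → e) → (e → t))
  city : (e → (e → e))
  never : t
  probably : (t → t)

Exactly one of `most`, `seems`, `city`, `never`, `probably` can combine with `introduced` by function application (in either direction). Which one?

seems

most : (t → (e → e)) — neither side's domain matches the other.
seems — combines: seems : ((e → e) → (e → t)) takes introduced : (e → e) as argument, giving (e → t).
city : (e → (e → e)) — neither side's domain matches the other.
never : t — neither side's domain matches the other.
probably : (t → t) — neither side's domain matches the other.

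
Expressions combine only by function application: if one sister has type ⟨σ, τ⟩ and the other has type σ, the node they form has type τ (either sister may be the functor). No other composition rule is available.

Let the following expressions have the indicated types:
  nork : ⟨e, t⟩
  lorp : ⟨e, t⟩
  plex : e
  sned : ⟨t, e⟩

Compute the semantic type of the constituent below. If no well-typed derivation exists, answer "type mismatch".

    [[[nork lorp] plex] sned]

type mismatch

[nork lorp]: ⟨e, t⟩ and ⟨e, t⟩ cannot combine by function application — type clash.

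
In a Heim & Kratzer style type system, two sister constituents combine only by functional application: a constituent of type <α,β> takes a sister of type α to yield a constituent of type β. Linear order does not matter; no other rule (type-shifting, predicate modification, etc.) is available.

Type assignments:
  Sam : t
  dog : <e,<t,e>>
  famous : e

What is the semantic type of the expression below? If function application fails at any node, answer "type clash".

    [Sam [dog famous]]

[dog famous] — dog of type <e,<t,e>> combines with famous of type e: type <t,e>.
[Sam [dog famous]] — [dog famous] of type <t,e> combines with Sam of type t: type e.

e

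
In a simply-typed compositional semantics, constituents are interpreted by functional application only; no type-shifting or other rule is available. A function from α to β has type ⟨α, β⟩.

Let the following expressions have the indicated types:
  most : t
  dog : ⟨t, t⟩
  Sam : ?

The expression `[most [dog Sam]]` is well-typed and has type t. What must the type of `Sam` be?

At [most [dog Sam]] (required: t): most is t, which is not a function with range t; hence [dog Sam] is the functor — type ⟨t, t⟩.
At [dog Sam] (required: ⟨t, t⟩): dog is ⟨t, t⟩, which is not a function with range ⟨t, t⟩; hence Sam is the functor — type ⟨⟨t, t⟩, ⟨t, t⟩⟩.

⟨⟨t, t⟩, ⟨t, t⟩⟩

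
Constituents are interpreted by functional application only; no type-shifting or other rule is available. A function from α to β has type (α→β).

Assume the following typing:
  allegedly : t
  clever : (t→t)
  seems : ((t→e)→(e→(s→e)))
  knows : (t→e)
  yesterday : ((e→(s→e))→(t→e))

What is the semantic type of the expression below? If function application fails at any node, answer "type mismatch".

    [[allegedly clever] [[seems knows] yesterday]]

[allegedly clever]: (t→t) applied to t yields t.
[seems knows]: ((t→e)→(e→(s→e))) applied to (t→e) yields (e→(s→e)).
[[seems knows] yesterday]: ((e→(s→e))→(t→e)) applied to (e→(s→e)) yields (t→e).
[[allegedly clever] [[seems knows] yesterday]]: (t→e) applied to t yields e.

e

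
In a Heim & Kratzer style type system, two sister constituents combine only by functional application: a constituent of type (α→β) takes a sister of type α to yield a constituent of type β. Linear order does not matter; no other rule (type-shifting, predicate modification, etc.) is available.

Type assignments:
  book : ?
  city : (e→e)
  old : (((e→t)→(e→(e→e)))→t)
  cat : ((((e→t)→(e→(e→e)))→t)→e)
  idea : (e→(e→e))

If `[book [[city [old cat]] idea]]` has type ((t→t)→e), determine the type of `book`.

((e→e)→((t→t)→e))

[book [[city [old cat]] idea]] is required to be ((t→t)→e). [[city [old cat]] idea] : (e→e) cannot yield ((t→t)→e) as functor, so book : ((e→e)→((t→t)→e)).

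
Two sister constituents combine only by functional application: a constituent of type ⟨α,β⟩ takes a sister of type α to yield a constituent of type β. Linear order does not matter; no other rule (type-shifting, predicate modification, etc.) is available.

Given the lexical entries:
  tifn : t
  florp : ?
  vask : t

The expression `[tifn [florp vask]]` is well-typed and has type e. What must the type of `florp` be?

At [tifn [florp vask]] (required: e): tifn is t, which is not a function with range e; hence [florp vask] is the functor — type ⟨t,e⟩.
At [florp vask] (required: ⟨t,e⟩): vask is t, which is not a function with range ⟨t,e⟩; hence florp is the functor — type ⟨t,⟨t,e⟩⟩.

⟨t,⟨t,e⟩⟩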